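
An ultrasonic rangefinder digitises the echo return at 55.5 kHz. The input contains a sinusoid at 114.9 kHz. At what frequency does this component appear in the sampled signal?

114.9 kHz mod fs = 3.9 kHz.
3.9 kHz ≤ fs/2 = 27.75 kHz, appears at 3.9 kHz.

3.9 kHz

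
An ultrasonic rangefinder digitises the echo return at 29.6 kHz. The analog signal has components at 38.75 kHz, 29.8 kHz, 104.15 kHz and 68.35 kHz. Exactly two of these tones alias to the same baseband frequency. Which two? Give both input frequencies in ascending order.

fs/2 = 14.8 kHz.
38.75 kHz mod fs = 9.15 kHz.
9.15 kHz ≤ fs/2 = 14.8 kHz, appears at 9.15 kHz.
29.8 kHz mod fs = 0.2 kHz.
0.2 kHz ≤ fs/2 = 14.8 kHz, appears at 0.2 kHz.
104.15 kHz mod fs = 15.35 kHz.
15.35 kHz > fs/2 = 14.8 kHz, folds to fs − 15.35 kHz = 14.25 kHz.
68.35 kHz mod fs = 9.15 kHz.
9.15 kHz ≤ fs/2 = 14.8 kHz, appears at 9.15 kHz.
38.75 kHz and 68.35 kHz both map to 9.15 kHz.

38.75 kHz, 68.35 kHz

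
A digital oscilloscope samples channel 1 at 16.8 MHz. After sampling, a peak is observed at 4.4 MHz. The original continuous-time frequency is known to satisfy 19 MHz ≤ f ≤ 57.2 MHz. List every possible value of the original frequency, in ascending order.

Frequencies that alias to 4.4 MHz are k·fs ± 4.4 MHz for integer k ≥ 0.
k=0: 4.4 MHz.
k=1: 12.4 MHz, 21.2 MHz.
k=2: 29.2 MHz, 38 MHz.
k=3: 46 MHz, 54.8 MHz.
k=4: 62.8 MHz, 71.6 MHz.
Within [19 MHz, 57.2 MHz]: 21.2 MHz, 29.2 MHz, 38 MHz, 46 MHz, 54.8 MHz.

21.2 MHz, 29.2 MHz, 38 MHz, 46 MHz, 54.8 MHz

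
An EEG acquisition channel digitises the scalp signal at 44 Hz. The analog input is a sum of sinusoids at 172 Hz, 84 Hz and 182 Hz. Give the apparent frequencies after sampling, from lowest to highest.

4 Hz, 6 Hz

fs/2 = 22 Hz.
172 Hz mod fs = 40 Hz.
40 Hz > fs/2 = 22 Hz, folds to fs − 40 Hz = 4 Hz.
84 Hz mod fs = 40 Hz.
40 Hz > fs/2 = 22 Hz, folds to fs − 40 Hz = 4 Hz.
182 Hz mod fs = 6 Hz.
6 Hz ≤ fs/2 = 22 Hz, appears at 6 Hz.
Distinct values: {4 Hz, 6 Hz}.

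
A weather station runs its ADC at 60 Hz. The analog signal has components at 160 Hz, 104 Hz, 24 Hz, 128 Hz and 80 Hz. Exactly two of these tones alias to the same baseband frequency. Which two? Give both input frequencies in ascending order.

80 Hz, 160 Hz

fs/2 = 30 Hz.
160 Hz mod fs = 40 Hz.
40 Hz > fs/2 = 30 Hz, folds to fs − 40 Hz = 20 Hz.
104 Hz mod fs = 44 Hz.
44 Hz > fs/2 = 30 Hz, folds to fs − 44 Hz = 16 Hz.
24 Hz ≤ fs/2 = 30 Hz, passes unchanged.
128 Hz mod fs = 8 Hz.
8 Hz ≤ fs/2 = 30 Hz, appears at 8 Hz.
80 Hz mod fs = 20 Hz.
20 Hz ≤ fs/2 = 30 Hz, appears at 20 Hz.
80 Hz and 160 Hz both map to 20 Hz.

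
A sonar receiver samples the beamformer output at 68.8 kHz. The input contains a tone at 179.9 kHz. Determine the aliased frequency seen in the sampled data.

179.9 kHz mod fs = 42.3 kHz.
42.3 kHz > fs/2 = 34.4 kHz, folds to fs − 42.3 kHz = 26.5 kHz.

26.5 kHz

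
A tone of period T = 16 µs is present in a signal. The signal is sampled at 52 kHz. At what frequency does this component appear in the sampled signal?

T = 16 µs → f = 1/T = 62.5 kHz.
62.5 kHz mod fs = 10.5 kHz.
10.5 kHz ≤ fs/2 = 26 kHz, appears at 10.5 kHz.

10.5 kHz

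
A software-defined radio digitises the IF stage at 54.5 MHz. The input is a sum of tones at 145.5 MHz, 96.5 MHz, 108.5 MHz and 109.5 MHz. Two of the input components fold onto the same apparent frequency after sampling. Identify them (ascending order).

fs/2 = 27.25 MHz.
145.5 MHz mod fs = 36.5 MHz.
36.5 MHz > fs/2 = 27.25 MHz, folds to fs − 36.5 MHz = 18 MHz.
96.5 MHz mod fs = 42 MHz.
42 MHz > fs/2 = 27.25 MHz, folds to fs − 42 MHz = 12.5 MHz.
108.5 MHz mod fs = 54 MHz.
54 MHz > fs/2 = 27.25 MHz, folds to fs − 54 MHz = 0.5 MHz.
109.5 MHz mod fs = 0.5 MHz.
0.5 MHz ≤ fs/2 = 27.25 MHz, appears at 0.5 MHz.
108.5 MHz and 109.5 MHz both map to 0.5 MHz.

108.5 MHz, 109.5 MHz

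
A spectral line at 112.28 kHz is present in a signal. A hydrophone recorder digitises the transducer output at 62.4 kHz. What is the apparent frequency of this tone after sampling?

12.52 kHz

112.28 kHz mod fs = 49.88 kHz.
49.88 kHz > fs/2 = 31.2 kHz, folds to fs − 49.88 kHz = 12.52 kHz.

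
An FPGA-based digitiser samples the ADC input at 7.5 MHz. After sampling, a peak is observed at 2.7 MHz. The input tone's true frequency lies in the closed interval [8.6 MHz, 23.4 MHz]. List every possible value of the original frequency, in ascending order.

Frequencies that alias to 2.7 MHz are k·fs ± 2.7 MHz for integer k ≥ 0.
k=0: 2.7 MHz.
k=1: 4.8 MHz, 10.2 MHz.
k=2: 12.3 MHz, 17.7 MHz.
k=3: 19.8 MHz, 25.2 MHz.
k=4: 27.3 MHz, 32.7 MHz.
Within [8.6 MHz, 23.4 MHz]: 10.2 MHz, 12.3 MHz, 17.7 MHz, 19.8 MHz.

10.2 MHz, 12.3 MHz, 17.7 MHz, 19.8 MHz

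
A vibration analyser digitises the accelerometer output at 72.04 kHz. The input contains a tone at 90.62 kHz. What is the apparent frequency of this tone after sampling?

18.58 kHz

90.62 kHz mod fs = 18.58 kHz.
18.58 kHz ≤ fs/2 = 36.02 kHz, appears at 18.58 kHz.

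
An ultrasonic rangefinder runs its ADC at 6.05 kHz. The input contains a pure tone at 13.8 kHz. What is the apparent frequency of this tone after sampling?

13.8 kHz mod fs = 1.7 kHz.
1.7 kHz ≤ fs/2 = 3.025 kHz, appears at 1.7 kHz.

1.7 kHz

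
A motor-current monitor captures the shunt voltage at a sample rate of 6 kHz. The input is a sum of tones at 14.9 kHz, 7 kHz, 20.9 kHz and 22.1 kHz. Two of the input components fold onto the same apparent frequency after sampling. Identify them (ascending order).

14.9 kHz, 20.9 kHz

fs/2 = 3 kHz.
14.9 kHz mod fs = 2.9 kHz.
2.9 kHz ≤ fs/2 = 3 kHz, appears at 2.9 kHz.
7 kHz mod fs = 1 kHz.
1 kHz ≤ fs/2 = 3 kHz, appears at 1 kHz.
20.9 kHz mod fs = 2.9 kHz.
2.9 kHz ≤ fs/2 = 3 kHz, appears at 2.9 kHz.
22.1 kHz mod fs = 4.1 kHz.
4.1 kHz > fs/2 = 3 kHz, folds to fs − 4.1 kHz = 1.9 kHz.
14.9 kHz and 20.9 kHz both map to 2.9 kHz.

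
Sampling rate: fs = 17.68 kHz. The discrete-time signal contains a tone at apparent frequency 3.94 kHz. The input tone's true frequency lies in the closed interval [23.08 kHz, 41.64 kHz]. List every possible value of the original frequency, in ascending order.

31.42 kHz, 39.3 kHz

Frequencies that alias to 3.94 kHz are k·fs ± 3.94 kHz for integer k ≥ 0.
k=0: 3.94 kHz.
k=1: 13.74 kHz, 21.62 kHz.
k=2: 31.42 kHz, 39.3 kHz.
k=3: 49.1 kHz, 56.98 kHz.
Within [23.08 kHz, 41.64 kHz]: 31.42 kHz, 39.3 kHz.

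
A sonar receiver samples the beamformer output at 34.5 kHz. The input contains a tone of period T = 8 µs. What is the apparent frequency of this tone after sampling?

T = 8 µs → f = 1/T = 125 kHz.
125 kHz mod fs = 21.5 kHz.
21.5 kHz > fs/2 = 17.25 kHz, folds to fs − 21.5 kHz = 13 kHz.

13 kHz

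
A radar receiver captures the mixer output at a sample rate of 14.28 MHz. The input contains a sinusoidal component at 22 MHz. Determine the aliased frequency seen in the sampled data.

22 MHz mod fs = 7.72 MHz.
7.72 MHz > fs/2 = 7.14 MHz, folds to fs − 7.72 MHz = 6.56 MHz.

6.56 MHz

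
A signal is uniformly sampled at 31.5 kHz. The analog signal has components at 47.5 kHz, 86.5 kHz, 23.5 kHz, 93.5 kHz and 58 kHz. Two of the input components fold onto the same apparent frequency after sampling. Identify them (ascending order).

fs/2 = 15.75 kHz.
47.5 kHz mod fs = 16 kHz.
16 kHz > fs/2 = 15.75 kHz, folds to fs − 16 kHz = 15.5 kHz.
86.5 kHz mod fs = 23.5 kHz.
23.5 kHz > fs/2 = 15.75 kHz, folds to fs − 23.5 kHz = 8 kHz.
23.5 kHz > fs/2 = 15.75 kHz, folds to fs − 23.5 kHz = 8 kHz.
93.5 kHz mod fs = 30.5 kHz.
30.5 kHz > fs/2 = 15.75 kHz, folds to fs − 30.5 kHz = 1 kHz.
58 kHz mod fs = 26.5 kHz.
26.5 kHz > fs/2 = 15.75 kHz, folds to fs − 26.5 kHz = 5 kHz.
23.5 kHz and 86.5 kHz both map to 8 kHz.

23.5 kHz, 86.5 kHz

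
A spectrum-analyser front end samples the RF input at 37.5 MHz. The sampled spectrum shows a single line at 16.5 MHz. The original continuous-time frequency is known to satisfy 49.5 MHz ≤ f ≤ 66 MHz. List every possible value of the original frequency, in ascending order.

Frequencies that alias to 16.5 MHz are k·fs ± 16.5 MHz for integer k ≥ 0.
k=0: 16.5 MHz.
k=1: 21 MHz, 54 MHz.
k=2: 58.5 MHz, 91.5 MHz.
k=3: 96 MHz, 129 MHz.
Within [49.5 MHz, 66 MHz]: 54 MHz, 58.5 MHz.

54 MHz, 58.5 MHz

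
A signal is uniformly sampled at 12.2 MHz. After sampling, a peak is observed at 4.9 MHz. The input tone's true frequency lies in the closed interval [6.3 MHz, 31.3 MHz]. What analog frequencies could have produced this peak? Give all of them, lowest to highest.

Frequencies that alias to 4.9 MHz are k·fs ± 4.9 MHz for integer k ≥ 0.
k=0: 4.9 MHz.
k=1: 7.3 MHz, 17.1 MHz.
k=2: 19.5 MHz, 29.3 MHz.
k=3: 31.7 MHz, 41.5 MHz.
Within [6.3 MHz, 31.3 MHz]: 7.3 MHz, 17.1 MHz, 19.5 MHz, 29.3 MHz.

7.3 MHz, 17.1 MHz, 19.5 MHz, 29.3 MHz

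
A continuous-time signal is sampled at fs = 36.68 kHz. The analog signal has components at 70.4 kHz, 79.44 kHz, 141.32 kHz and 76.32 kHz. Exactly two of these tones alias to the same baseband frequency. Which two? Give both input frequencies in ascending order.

fs/2 = 18.34 kHz.
70.4 kHz mod fs = 33.72 kHz.
33.72 kHz > fs/2 = 18.34 kHz, folds to fs − 33.72 kHz = 2.96 kHz.
79.44 kHz mod fs = 6.08 kHz.
6.08 kHz ≤ fs/2 = 18.34 kHz, appears at 6.08 kHz.
141.32 kHz mod fs = 31.28 kHz.
31.28 kHz > fs/2 = 18.34 kHz, folds to fs − 31.28 kHz = 5.4 kHz.
76.32 kHz mod fs = 2.96 kHz.
2.96 kHz ≤ fs/2 = 18.34 kHz, appears at 2.96 kHz.
70.4 kHz and 76.32 kHz both map to 2.96 kHz.

70.4 kHz, 76.32 kHz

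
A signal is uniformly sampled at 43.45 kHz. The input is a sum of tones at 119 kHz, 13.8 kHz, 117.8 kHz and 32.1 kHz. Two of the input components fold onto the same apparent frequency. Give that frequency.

fs/2 = 21.725 kHz.
119 kHz mod fs = 32.1 kHz.
32.1 kHz > fs/2 = 21.725 kHz, folds to fs − 32.1 kHz = 11.35 kHz.
13.8 kHz ≤ fs/2 = 21.725 kHz, passes unchanged.
117.8 kHz mod fs = 30.9 kHz.
30.9 kHz > fs/2 = 21.725 kHz, folds to fs − 30.9 kHz = 12.55 kHz.
32.1 kHz > fs/2 = 21.725 kHz, folds to fs − 32.1 kHz = 11.35 kHz.
32.1 kHz and 119 kHz both map to 11.35 kHz.

11.35 kHz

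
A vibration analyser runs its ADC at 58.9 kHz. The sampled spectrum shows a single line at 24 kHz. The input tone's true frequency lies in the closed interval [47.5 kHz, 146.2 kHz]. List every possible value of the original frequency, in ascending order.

82.9 kHz, 93.8 kHz, 141.8 kHz

Frequencies that alias to 24 kHz are k·fs ± 24 kHz for integer k ≥ 0.
k=0: 24 kHz.
k=1: 34.9 kHz, 82.9 kHz.
k=2: 93.8 kHz, 141.8 kHz.
k=3: 152.7 kHz, 200.7 kHz.
Within [47.5 kHz, 146.2 kHz]: 82.9 kHz, 93.8 kHz, 141.8 kHz.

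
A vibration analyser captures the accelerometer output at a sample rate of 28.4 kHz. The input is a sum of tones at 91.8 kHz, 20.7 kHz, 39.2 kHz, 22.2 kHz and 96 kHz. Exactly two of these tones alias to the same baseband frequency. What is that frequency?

10.8 kHz

fs/2 = 14.2 kHz.
91.8 kHz mod fs = 6.6 kHz.
6.6 kHz ≤ fs/2 = 14.2 kHz, appears at 6.6 kHz.
20.7 kHz > fs/2 = 14.2 kHz, folds to fs − 20.7 kHz = 7.7 kHz.
39.2 kHz mod fs = 10.8 kHz.
10.8 kHz ≤ fs/2 = 14.2 kHz, appears at 10.8 kHz.
22.2 kHz > fs/2 = 14.2 kHz, folds to fs − 22.2 kHz = 6.2 kHz.
96 kHz mod fs = 10.8 kHz.
10.8 kHz ≤ fs/2 = 14.2 kHz, appears at 10.8 kHz.
39.2 kHz and 96 kHz both map to 10.8 kHz.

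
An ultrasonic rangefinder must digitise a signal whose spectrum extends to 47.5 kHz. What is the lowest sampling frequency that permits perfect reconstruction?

95 kHz

Nyquist rate = 2 × 47.5 kHz = 95 kHz.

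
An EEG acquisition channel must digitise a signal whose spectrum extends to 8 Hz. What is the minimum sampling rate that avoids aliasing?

Nyquist rate = 2 × 8 Hz = 16 Hz.

16 Hz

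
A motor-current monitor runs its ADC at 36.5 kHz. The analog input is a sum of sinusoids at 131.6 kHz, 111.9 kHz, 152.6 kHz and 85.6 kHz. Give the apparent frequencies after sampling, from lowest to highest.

2.4 kHz, 6.6 kHz, 12.6 kHz, 14.4 kHz

fs/2 = 18.25 kHz.
131.6 kHz mod fs = 22.1 kHz.
22.1 kHz > fs/2 = 18.25 kHz, folds to fs − 22.1 kHz = 14.4 kHz.
111.9 kHz mod fs = 2.4 kHz.
2.4 kHz ≤ fs/2 = 18.25 kHz, appears at 2.4 kHz.
152.6 kHz mod fs = 6.6 kHz.
6.6 kHz ≤ fs/2 = 18.25 kHz, appears at 6.6 kHz.
85.6 kHz mod fs = 12.6 kHz.
12.6 kHz ≤ fs/2 = 18.25 kHz, appears at 12.6 kHz.
Distinct values: {2.4 kHz, 6.6 kHz, 12.6 kHz, 14.4 kHz}.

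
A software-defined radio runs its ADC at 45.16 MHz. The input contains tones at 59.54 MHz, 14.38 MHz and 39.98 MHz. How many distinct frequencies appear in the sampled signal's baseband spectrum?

fs/2 = 22.58 MHz.
59.54 MHz mod fs = 14.38 MHz.
14.38 MHz ≤ fs/2 = 22.58 MHz, appears at 14.38 MHz.
14.38 MHz ≤ fs/2 = 22.58 MHz, passes unchanged.
39.98 MHz > fs/2 = 22.58 MHz, folds to fs − 39.98 MHz = 5.18 MHz.
Distinct values: {5.18 MHz, 14.38 MHz} → 2.

2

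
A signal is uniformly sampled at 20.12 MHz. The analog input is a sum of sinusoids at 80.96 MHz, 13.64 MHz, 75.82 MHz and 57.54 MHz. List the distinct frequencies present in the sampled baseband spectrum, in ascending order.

fs/2 = 10.06 MHz.
80.96 MHz mod fs = 0.48 MHz.
0.48 MHz ≤ fs/2 = 10.06 MHz, appears at 0.48 MHz.
13.64 MHz > fs/2 = 10.06 MHz, folds to fs − 13.64 MHz = 6.48 MHz.
75.82 MHz mod fs = 15.46 MHz.
15.46 MHz > fs/2 = 10.06 MHz, folds to fs − 15.46 MHz = 4.66 MHz.
57.54 MHz mod fs = 17.3 MHz.
17.3 MHz > fs/2 = 10.06 MHz, folds to fs − 17.3 MHz = 2.82 MHz.
Distinct values: {0.48 MHz, 2.82 MHz, 4.66 MHz, 6.48 MHz}.

0.48 MHz, 2.82 MHz, 4.66 MHz, 6.48 MHz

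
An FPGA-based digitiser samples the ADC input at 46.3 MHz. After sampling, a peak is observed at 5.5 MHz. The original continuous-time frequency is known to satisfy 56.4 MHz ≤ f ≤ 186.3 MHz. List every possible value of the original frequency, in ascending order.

Frequencies that alias to 5.5 MHz are k·fs ± 5.5 MHz for integer k ≥ 0.
k=0: 5.5 MHz.
k=1: 40.8 MHz, 51.8 MHz.
k=2: 87.1 MHz, 98.1 MHz.
k=3: 133.4 MHz, 144.4 MHz.
k=4: 179.7 MHz, 190.7 MHz.
k=5: 226 MHz, 237 MHz.
Within [56.4 MHz, 186.3 MHz]: 87.1 MHz, 98.1 MHz, 133.4 MHz, 144.4 MHz, 179.7 MHz.

87.1 MHz, 98.1 MHz, 133.4 MHz, 144.4 MHz, 179.7 MHz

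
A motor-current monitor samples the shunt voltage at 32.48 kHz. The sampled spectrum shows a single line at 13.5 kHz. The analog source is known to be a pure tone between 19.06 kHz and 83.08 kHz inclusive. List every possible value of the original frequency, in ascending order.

45.98 kHz, 51.46 kHz, 78.46 kHz

Frequencies that alias to 13.5 kHz are k·fs ± 13.5 kHz for integer k ≥ 0.
k=0: 13.5 kHz.
k=1: 18.98 kHz, 45.98 kHz.
k=2: 51.46 kHz, 78.46 kHz.
k=3: 83.94 kHz, 110.94 kHz.
Within [19.06 kHz, 83.08 kHz]: 45.98 kHz, 51.46 kHz, 78.46 kHz.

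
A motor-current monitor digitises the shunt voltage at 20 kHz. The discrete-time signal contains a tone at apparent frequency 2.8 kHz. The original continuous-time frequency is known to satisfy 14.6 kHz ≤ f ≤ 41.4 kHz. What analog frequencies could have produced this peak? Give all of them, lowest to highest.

17.2 kHz, 22.8 kHz, 37.2 kHz

Frequencies that alias to 2.8 kHz are k·fs ± 2.8 kHz for integer k ≥ 0.
k=0: 2.8 kHz.
k=1: 17.2 kHz, 22.8 kHz.
k=2: 37.2 kHz, 42.8 kHz.
k=3: 57.2 kHz, 62.8 kHz.
Within [14.6 kHz, 41.4 kHz]: 17.2 kHz, 22.8 kHz, 37.2 kHz.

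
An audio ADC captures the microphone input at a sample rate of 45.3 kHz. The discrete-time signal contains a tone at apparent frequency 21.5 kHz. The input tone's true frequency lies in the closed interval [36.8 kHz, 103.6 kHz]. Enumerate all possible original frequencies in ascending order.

Frequencies that alias to 21.5 kHz are k·fs ± 21.5 kHz for integer k ≥ 0.
k=0: 21.5 kHz.
k=1: 23.8 kHz, 66.8 kHz.
k=2: 69.1 kHz, 112.1 kHz.
k=3: 114.4 kHz, 157.4 kHz.
Within [36.8 kHz, 103.6 kHz]: 66.8 kHz, 69.1 kHz.

66.8 kHz, 69.1 kHz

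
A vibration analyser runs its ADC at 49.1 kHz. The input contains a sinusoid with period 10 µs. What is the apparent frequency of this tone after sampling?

1.8 kHz

T = 10 µs → f = 1/T = 100 kHz.
100 kHz mod fs = 1.8 kHz.
1.8 kHz ≤ fs/2 = 24.55 kHz, appears at 1.8 kHz.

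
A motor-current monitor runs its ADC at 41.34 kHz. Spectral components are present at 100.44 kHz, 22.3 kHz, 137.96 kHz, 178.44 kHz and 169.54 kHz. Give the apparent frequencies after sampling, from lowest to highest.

fs/2 = 20.67 kHz.
100.44 kHz mod fs = 17.76 kHz.
17.76 kHz ≤ fs/2 = 20.67 kHz, appears at 17.76 kHz.
22.3 kHz > fs/2 = 20.67 kHz, folds to fs − 22.3 kHz = 19.04 kHz.
137.96 kHz mod fs = 13.94 kHz.
13.94 kHz ≤ fs/2 = 20.67 kHz, appears at 13.94 kHz.
178.44 kHz mod fs = 13.08 kHz.
13.08 kHz ≤ fs/2 = 20.67 kHz, appears at 13.08 kHz.
169.54 kHz mod fs = 4.18 kHz.
4.18 kHz ≤ fs/2 = 20.67 kHz, appears at 4.18 kHz.
Distinct values: {4.18 kHz, 13.08 kHz, 13.94 kHz, 17.76 kHz, 19.04 kHz}.

4.18 kHz, 13.08 kHz, 13.94 kHz, 17.76 kHz, 19.04 kHz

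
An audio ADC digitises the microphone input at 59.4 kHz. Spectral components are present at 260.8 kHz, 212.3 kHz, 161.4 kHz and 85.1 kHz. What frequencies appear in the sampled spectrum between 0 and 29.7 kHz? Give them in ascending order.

16.8 kHz, 23.2 kHz, 25.3 kHz, 25.7 kHz

fs/2 = 29.7 kHz.
260.8 kHz mod fs = 23.2 kHz.
23.2 kHz ≤ fs/2 = 29.7 kHz, appears at 23.2 kHz.
212.3 kHz mod fs = 34.1 kHz.
34.1 kHz > fs/2 = 29.7 kHz, folds to fs − 34.1 kHz = 25.3 kHz.
161.4 kHz mod fs = 42.6 kHz.
42.6 kHz > fs/2 = 29.7 kHz, folds to fs − 42.6 kHz = 16.8 kHz.
85.1 kHz mod fs = 25.7 kHz.
25.7 kHz ≤ fs/2 = 29.7 kHz, appears at 25.7 kHz.
Distinct values: {16.8 kHz, 23.2 kHz, 25.3 kHz, 25.7 kHz}.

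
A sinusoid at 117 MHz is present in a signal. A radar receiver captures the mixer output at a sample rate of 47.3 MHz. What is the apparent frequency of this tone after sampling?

117 MHz mod fs = 22.4 MHz.
22.4 MHz ≤ fs/2 = 23.65 MHz, appears at 22.4 MHz.

22.4 MHz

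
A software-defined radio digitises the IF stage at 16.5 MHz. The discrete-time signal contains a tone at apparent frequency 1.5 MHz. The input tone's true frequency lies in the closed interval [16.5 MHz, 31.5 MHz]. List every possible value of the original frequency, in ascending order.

Frequencies that alias to 1.5 MHz are k·fs ± 1.5 MHz for integer k ≥ 0.
k=0: 1.5 MHz.
k=1: 15 MHz, 18 MHz.
k=2: 31.5 MHz, 34.5 MHz.
k=3: 48 MHz, 51 MHz.
Within [16.5 MHz, 31.5 MHz]: 18 MHz, 31.5 MHz.

18 MHz, 31.5 MHz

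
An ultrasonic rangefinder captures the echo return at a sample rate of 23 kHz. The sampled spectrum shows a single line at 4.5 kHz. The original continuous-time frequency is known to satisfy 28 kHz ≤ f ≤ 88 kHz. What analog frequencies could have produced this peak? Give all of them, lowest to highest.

Frequencies that alias to 4.5 kHz are k·fs ± 4.5 kHz for integer k ≥ 0.
k=0: 4.5 kHz.
k=1: 18.5 kHz, 27.5 kHz.
k=2: 41.5 kHz, 50.5 kHz.
k=3: 64.5 kHz, 73.5 kHz.
k=4: 87.5 kHz, 96.5 kHz.
k=5: 110.5 kHz, 119.5 kHz.
Within [28 kHz, 88 kHz]: 41.5 kHz, 50.5 kHz, 64.5 kHz, 73.5 kHz, 87.5 kHz.

41.5 kHz, 50.5 kHz, 64.5 kHz, 73.5 kHz, 87.5 kHz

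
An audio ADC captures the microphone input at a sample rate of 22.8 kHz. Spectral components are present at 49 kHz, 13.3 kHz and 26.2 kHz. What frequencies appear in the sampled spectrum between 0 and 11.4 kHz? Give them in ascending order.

3.4 kHz, 9.5 kHz

fs/2 = 11.4 kHz.
49 kHz mod fs = 3.4 kHz.
3.4 kHz ≤ fs/2 = 11.4 kHz, appears at 3.4 kHz.
13.3 kHz > fs/2 = 11.4 kHz, folds to fs − 13.3 kHz = 9.5 kHz.
26.2 kHz mod fs = 3.4 kHz.
3.4 kHz ≤ fs/2 = 11.4 kHz, appears at 3.4 kHz.
Distinct values: {3.4 kHz, 9.5 kHz}.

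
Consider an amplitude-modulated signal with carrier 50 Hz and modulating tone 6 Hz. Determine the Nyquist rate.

AM sidebands sit at fc ± fm = 44 Hz and 56 Hz.
Highest-frequency component: 56 Hz.
Nyquist rate = 2 × 56 Hz = 112 Hz.

112 Hz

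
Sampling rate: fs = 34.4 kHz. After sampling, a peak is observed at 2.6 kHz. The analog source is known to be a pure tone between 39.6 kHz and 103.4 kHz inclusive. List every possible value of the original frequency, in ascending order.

66.2 kHz, 71.4 kHz, 100.6 kHz

Frequencies that alias to 2.6 kHz are k·fs ± 2.6 kHz for integer k ≥ 0.
k=0: 2.6 kHz.
k=1: 31.8 kHz, 37 kHz.
k=2: 66.2 kHz, 71.4 kHz.
k=3: 100.6 kHz, 105.8 kHz.
k=4: 135 kHz, 140.2 kHz.
Within [39.6 kHz, 103.4 kHz]: 66.2 kHz, 71.4 kHz, 100.6 kHz.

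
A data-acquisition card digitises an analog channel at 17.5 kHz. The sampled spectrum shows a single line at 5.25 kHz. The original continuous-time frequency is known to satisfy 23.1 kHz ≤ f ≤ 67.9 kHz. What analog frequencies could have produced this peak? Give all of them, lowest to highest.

29.75 kHz, 40.25 kHz, 47.25 kHz, 57.75 kHz, 64.75 kHz

Frequencies that alias to 5.25 kHz are k·fs ± 5.25 kHz for integer k ≥ 0.
k=0: 5.25 kHz.
k=1: 12.25 kHz, 22.75 kHz.
k=2: 29.75 kHz, 40.25 kHz.
k=3: 47.25 kHz, 57.75 kHz.
k=4: 64.75 kHz, 75.25 kHz.
k=5: 82.25 kHz, 92.75 kHz.
Within [23.1 kHz, 67.9 kHz]: 29.75 kHz, 40.25 kHz, 47.25 kHz, 57.75 kHz, 64.75 kHz.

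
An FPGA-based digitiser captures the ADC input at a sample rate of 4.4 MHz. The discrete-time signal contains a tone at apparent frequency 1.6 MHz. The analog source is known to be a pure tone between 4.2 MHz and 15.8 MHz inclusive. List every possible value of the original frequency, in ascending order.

Frequencies that alias to 1.6 MHz are k·fs ± 1.6 MHz for integer k ≥ 0.
k=0: 1.6 MHz.
k=1: 2.8 MHz, 6 MHz.
k=2: 7.2 MHz, 10.4 MHz.
k=3: 11.6 MHz, 14.8 MHz.
k=4: 16 MHz, 19.2 MHz.
Within [4.2 MHz, 15.8 MHz]: 6 MHz, 7.2 MHz, 10.4 MHz, 11.6 MHz, 14.8 MHz.

6 MHz, 7.2 MHz, 10.4 MHz, 11.6 MHz, 14.8 MHz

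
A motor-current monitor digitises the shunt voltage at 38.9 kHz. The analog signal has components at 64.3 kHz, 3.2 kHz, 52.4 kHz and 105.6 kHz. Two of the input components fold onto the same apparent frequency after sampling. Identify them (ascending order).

52.4 kHz, 64.3 kHz

fs/2 = 19.45 kHz.
64.3 kHz mod fs = 25.4 kHz.
25.4 kHz > fs/2 = 19.45 kHz, folds to fs − 25.4 kHz = 13.5 kHz.
3.2 kHz ≤ fs/2 = 19.45 kHz, passes unchanged.
52.4 kHz mod fs = 13.5 kHz.
13.5 kHz ≤ fs/2 = 19.45 kHz, appears at 13.5 kHz.
105.6 kHz mod fs = 27.8 kHz.
27.8 kHz > fs/2 = 19.45 kHz, folds to fs − 27.8 kHz = 11.1 kHz.
52.4 kHz and 64.3 kHz both map to 13.5 kHz.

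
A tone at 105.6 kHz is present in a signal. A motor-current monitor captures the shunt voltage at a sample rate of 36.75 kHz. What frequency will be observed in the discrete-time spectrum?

4.65 kHz

105.6 kHz mod fs = 32.1 kHz.
32.1 kHz > fs/2 = 18.375 kHz, folds to fs − 32.1 kHz = 4.65 kHz.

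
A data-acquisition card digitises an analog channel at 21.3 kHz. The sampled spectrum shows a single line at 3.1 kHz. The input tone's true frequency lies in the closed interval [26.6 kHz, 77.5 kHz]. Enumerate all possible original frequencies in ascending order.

39.5 kHz, 45.7 kHz, 60.8 kHz, 67 kHz

Frequencies that alias to 3.1 kHz are k·fs ± 3.1 kHz for integer k ≥ 0.
k=0: 3.1 kHz.
k=1: 18.2 kHz, 24.4 kHz.
k=2: 39.5 kHz, 45.7 kHz.
k=3: 60.8 kHz, 67 kHz.
k=4: 82.1 kHz, 88.3 kHz.
Within [26.6 kHz, 77.5 kHz]: 39.5 kHz, 45.7 kHz, 60.8 kHz, 67 kHz.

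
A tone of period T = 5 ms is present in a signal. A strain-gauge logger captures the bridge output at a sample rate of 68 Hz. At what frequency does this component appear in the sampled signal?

4 Hz

T = 5 ms → f = 1/T = 200 Hz.
200 Hz mod fs = 64 Hz.
64 Hz > fs/2 = 34 Hz, folds to fs − 64 Hz = 4 Hz.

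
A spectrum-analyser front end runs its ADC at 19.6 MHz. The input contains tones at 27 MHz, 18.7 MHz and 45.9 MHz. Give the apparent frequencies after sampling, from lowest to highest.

0.9 MHz, 6.7 MHz, 7.4 MHz

fs/2 = 9.8 MHz.
27 MHz mod fs = 7.4 MHz.
7.4 MHz ≤ fs/2 = 9.8 MHz, appears at 7.4 MHz.
18.7 MHz > fs/2 = 9.8 MHz, folds to fs − 18.7 MHz = 0.9 MHz.
45.9 MHz mod fs = 6.7 MHz.
6.7 MHz ≤ fs/2 = 9.8 MHz, appears at 6.7 MHz.
Distinct values: {0.9 MHz, 6.7 MHz, 7.4 MHz}.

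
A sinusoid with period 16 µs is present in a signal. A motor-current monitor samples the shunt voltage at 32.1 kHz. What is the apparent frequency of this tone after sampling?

T = 16 µs → f = 1/T = 62.5 kHz.
62.5 kHz mod fs = 30.4 kHz.
30.4 kHz > fs/2 = 16.05 kHz, folds to fs − 30.4 kHz = 1.7 kHz.

1.7 kHz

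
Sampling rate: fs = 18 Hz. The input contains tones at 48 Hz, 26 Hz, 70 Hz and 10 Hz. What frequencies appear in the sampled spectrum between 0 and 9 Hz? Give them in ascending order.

fs/2 = 9 Hz.
48 Hz mod fs = 12 Hz.
12 Hz > fs/2 = 9 Hz, folds to fs − 12 Hz = 6 Hz.
26 Hz mod fs = 8 Hz.
8 Hz ≤ fs/2 = 9 Hz, appears at 8 Hz.
70 Hz mod fs = 16 Hz.
16 Hz > fs/2 = 9 Hz, folds to fs − 16 Hz = 2 Hz.
10 Hz > fs/2 = 9 Hz, folds to fs − 10 Hz = 8 Hz.
Distinct values: {2 Hz, 6 Hz, 8 Hz}.

2 Hz, 6 Hz, 8 Hz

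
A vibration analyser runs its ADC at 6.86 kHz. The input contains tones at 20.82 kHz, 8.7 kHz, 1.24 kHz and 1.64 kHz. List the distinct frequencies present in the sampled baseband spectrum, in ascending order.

0.24 kHz, 1.24 kHz, 1.64 kHz, 1.84 kHz

fs/2 = 3.43 kHz.
20.82 kHz mod fs = 0.24 kHz.
0.24 kHz ≤ fs/2 = 3.43 kHz, appears at 0.24 kHz.
8.7 kHz mod fs = 1.84 kHz.
1.84 kHz ≤ fs/2 = 3.43 kHz, appears at 1.84 kHz.
1.24 kHz ≤ fs/2 = 3.43 kHz, passes unchanged.
1.64 kHz ≤ fs/2 = 3.43 kHz, passes unchanged.
Distinct values: {0.24 kHz, 1.24 kHz, 1.64 kHz, 1.84 kHz}.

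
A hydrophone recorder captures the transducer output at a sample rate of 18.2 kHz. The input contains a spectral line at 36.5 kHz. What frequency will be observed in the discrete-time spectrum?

36.5 kHz mod fs = 0.1 kHz.
0.1 kHz ≤ fs/2 = 9.1 kHz, appears at 0.1 kHz.

0.1 kHz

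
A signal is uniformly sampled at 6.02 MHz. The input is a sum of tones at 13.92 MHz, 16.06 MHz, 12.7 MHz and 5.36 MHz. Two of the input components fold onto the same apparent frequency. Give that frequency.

0.66 MHz

fs/2 = 3.01 MHz.
13.92 MHz mod fs = 1.88 MHz.
1.88 MHz ≤ fs/2 = 3.01 MHz, appears at 1.88 MHz.
16.06 MHz mod fs = 4.02 MHz.
4.02 MHz > fs/2 = 3.01 MHz, folds to fs − 4.02 MHz = 2 MHz.
12.7 MHz mod fs = 0.66 MHz.
0.66 MHz ≤ fs/2 = 3.01 MHz, appears at 0.66 MHz.
5.36 MHz > fs/2 = 3.01 MHz, folds to fs − 5.36 MHz = 0.66 MHz.
5.36 MHz and 12.7 MHz both map to 0.66 MHz.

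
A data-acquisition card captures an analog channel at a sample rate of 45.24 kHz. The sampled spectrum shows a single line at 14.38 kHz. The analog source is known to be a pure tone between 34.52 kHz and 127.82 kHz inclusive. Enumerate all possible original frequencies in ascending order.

Frequencies that alias to 14.38 kHz are k·fs ± 14.38 kHz for integer k ≥ 0.
k=0: 14.38 kHz.
k=1: 30.86 kHz, 59.62 kHz.
k=2: 76.1 kHz, 104.86 kHz.
k=3: 121.34 kHz, 150.1 kHz.
k=4: 166.58 kHz, 195.34 kHz.
Within [34.52 kHz, 127.82 kHz]: 59.62 kHz, 76.1 kHz, 104.86 kHz, 121.34 kHz.

59.62 kHz, 76.1 kHz, 104.86 kHz, 121.34 kHz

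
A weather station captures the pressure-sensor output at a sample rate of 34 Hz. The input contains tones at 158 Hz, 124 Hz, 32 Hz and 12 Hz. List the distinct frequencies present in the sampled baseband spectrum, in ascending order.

2 Hz, 12 Hz

fs/2 = 17 Hz.
158 Hz mod fs = 22 Hz.
22 Hz > fs/2 = 17 Hz, folds to fs − 22 Hz = 12 Hz.
124 Hz mod fs = 22 Hz.
22 Hz > fs/2 = 17 Hz, folds to fs − 22 Hz = 12 Hz.
32 Hz > fs/2 = 17 Hz, folds to fs − 32 Hz = 2 Hz.
12 Hz ≤ fs/2 = 17 Hz, passes unchanged.
Distinct values: {2 Hz, 12 Hz}.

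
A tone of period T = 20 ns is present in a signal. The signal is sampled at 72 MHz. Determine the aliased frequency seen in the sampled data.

22 MHz

T = 20 ns → f = 1/T = 50 MHz.
50 MHz > fs/2 = 36 MHz, folds to fs − 50 MHz = 22 MHz.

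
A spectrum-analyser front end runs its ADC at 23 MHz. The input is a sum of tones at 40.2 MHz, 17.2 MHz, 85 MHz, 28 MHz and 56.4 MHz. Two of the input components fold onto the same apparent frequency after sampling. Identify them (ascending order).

17.2 MHz, 40.2 MHz

fs/2 = 11.5 MHz.
40.2 MHz mod fs = 17.2 MHz.
17.2 MHz > fs/2 = 11.5 MHz, folds to fs − 17.2 MHz = 5.8 MHz.
17.2 MHz > fs/2 = 11.5 MHz, folds to fs − 17.2 MHz = 5.8 MHz.
85 MHz mod fs = 16 MHz.
16 MHz > fs/2 = 11.5 MHz, folds to fs − 16 MHz = 7 MHz.
28 MHz mod fs = 5 MHz.
5 MHz ≤ fs/2 = 11.5 MHz, appears at 5 MHz.
56.4 MHz mod fs = 10.4 MHz.
10.4 MHz ≤ fs/2 = 11.5 MHz, appears at 10.4 MHz.
17.2 MHz and 40.2 MHz both map to 5.8 MHz.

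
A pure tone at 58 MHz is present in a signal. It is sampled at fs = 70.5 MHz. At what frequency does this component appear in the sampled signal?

58 MHz > fs/2 = 35.25 MHz, folds to fs − 58 MHz = 12.5 MHz.

12.5 MHz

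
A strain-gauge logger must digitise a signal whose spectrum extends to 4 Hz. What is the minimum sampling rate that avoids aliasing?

8 Hz

Nyquist rate = 2 × 4 Hz = 8 Hz.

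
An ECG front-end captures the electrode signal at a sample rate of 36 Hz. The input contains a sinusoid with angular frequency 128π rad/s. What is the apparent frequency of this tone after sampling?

ω = 128π rad/s → f = ω/(2π) = 64 Hz.
64 Hz mod fs = 28 Hz.
28 Hz > fs/2 = 18 Hz, folds to fs − 28 Hz = 8 Hz.

8 Hz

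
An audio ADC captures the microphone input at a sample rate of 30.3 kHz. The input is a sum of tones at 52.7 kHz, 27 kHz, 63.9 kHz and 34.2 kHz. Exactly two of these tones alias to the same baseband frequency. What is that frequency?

fs/2 = 15.15 kHz.
52.7 kHz mod fs = 22.4 kHz.
22.4 kHz > fs/2 = 15.15 kHz, folds to fs − 22.4 kHz = 7.9 kHz.
27 kHz > fs/2 = 15.15 kHz, folds to fs − 27 kHz = 3.3 kHz.
63.9 kHz mod fs = 3.3 kHz.
3.3 kHz ≤ fs/2 = 15.15 kHz, appears at 3.3 kHz.
34.2 kHz mod fs = 3.9 kHz.
3.9 kHz ≤ fs/2 = 15.15 kHz, appears at 3.9 kHz.
27 kHz and 63.9 kHz both map to 3.3 kHz.

3.3 kHz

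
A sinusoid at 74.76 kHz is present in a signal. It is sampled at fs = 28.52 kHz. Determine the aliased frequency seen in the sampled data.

74.76 kHz mod fs = 17.72 kHz.
17.72 kHz > fs/2 = 14.26 kHz, folds to fs − 17.72 kHz = 10.8 kHz.

10.8 kHz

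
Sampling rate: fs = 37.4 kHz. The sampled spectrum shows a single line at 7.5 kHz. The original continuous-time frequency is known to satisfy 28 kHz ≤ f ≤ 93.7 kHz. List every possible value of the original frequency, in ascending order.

29.9 kHz, 44.9 kHz, 67.3 kHz, 82.3 kHz

Frequencies that alias to 7.5 kHz are k·fs ± 7.5 kHz for integer k ≥ 0.
k=0: 7.5 kHz.
k=1: 29.9 kHz, 44.9 kHz.
k=2: 67.3 kHz, 82.3 kHz.
k=3: 104.7 kHz, 119.7 kHz.
Within [28 kHz, 93.7 kHz]: 29.9 kHz, 44.9 kHz, 67.3 kHz, 82.3 kHz.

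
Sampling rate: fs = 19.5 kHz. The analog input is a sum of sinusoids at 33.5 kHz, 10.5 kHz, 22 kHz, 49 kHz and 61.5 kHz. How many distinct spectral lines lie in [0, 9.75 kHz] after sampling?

fs/2 = 9.75 kHz.
33.5 kHz mod fs = 14 kHz.
14 kHz > fs/2 = 9.75 kHz, folds to fs − 14 kHz = 5.5 kHz.
10.5 kHz > fs/2 = 9.75 kHz, folds to fs − 10.5 kHz = 9 kHz.
22 kHz mod fs = 2.5 kHz.
2.5 kHz ≤ fs/2 = 9.75 kHz, appears at 2.5 kHz.
49 kHz mod fs = 10 kHz.
10 kHz > fs/2 = 9.75 kHz, folds to fs − 10 kHz = 9.5 kHz.
61.5 kHz mod fs = 3 kHz.
3 kHz ≤ fs/2 = 9.75 kHz, appears at 3 kHz.
Distinct values: {2.5 kHz, 3 kHz, 5.5 kHz, 9 kHz, 9.5 kHz} → 5.

5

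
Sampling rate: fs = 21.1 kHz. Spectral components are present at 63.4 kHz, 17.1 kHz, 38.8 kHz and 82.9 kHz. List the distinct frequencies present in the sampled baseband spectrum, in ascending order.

0.1 kHz, 1.5 kHz, 3.4 kHz, 4 kHz

fs/2 = 10.55 kHz.
63.4 kHz mod fs = 0.1 kHz.
0.1 kHz ≤ fs/2 = 10.55 kHz, appears at 0.1 kHz.
17.1 kHz > fs/2 = 10.55 kHz, folds to fs − 17.1 kHz = 4 kHz.
38.8 kHz mod fs = 17.7 kHz.
17.7 kHz > fs/2 = 10.55 kHz, folds to fs − 17.7 kHz = 3.4 kHz.
82.9 kHz mod fs = 19.6 kHz.
19.6 kHz > fs/2 = 10.55 kHz, folds to fs − 19.6 kHz = 1.5 kHz.
Distinct values: {0.1 kHz, 1.5 kHz, 3.4 kHz, 4 kHz}.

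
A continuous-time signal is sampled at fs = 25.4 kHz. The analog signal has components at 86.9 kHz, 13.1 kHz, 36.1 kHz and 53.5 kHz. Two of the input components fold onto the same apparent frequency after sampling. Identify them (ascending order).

36.1 kHz, 86.9 kHz

fs/2 = 12.7 kHz.
86.9 kHz mod fs = 10.7 kHz.
10.7 kHz ≤ fs/2 = 12.7 kHz, appears at 10.7 kHz.
13.1 kHz > fs/2 = 12.7 kHz, folds to fs − 13.1 kHz = 12.3 kHz.
36.1 kHz mod fs = 10.7 kHz.
10.7 kHz ≤ fs/2 = 12.7 kHz, appears at 10.7 kHz.
53.5 kHz mod fs = 2.7 kHz.
2.7 kHz ≤ fs/2 = 12.7 kHz, appears at 2.7 kHz.
36.1 kHz and 86.9 kHz both map to 10.7 kHz.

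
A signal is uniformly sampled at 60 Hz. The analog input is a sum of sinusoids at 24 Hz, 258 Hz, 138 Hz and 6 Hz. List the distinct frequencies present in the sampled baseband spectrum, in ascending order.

6 Hz, 18 Hz, 24 Hz

fs/2 = 30 Hz.
24 Hz ≤ fs/2 = 30 Hz, passes unchanged.
258 Hz mod fs = 18 Hz.
18 Hz ≤ fs/2 = 30 Hz, appears at 18 Hz.
138 Hz mod fs = 18 Hz.
18 Hz ≤ fs/2 = 30 Hz, appears at 18 Hz.
6 Hz ≤ fs/2 = 30 Hz, passes unchanged.
Distinct values: {6 Hz, 18 Hz, 24 Hz}.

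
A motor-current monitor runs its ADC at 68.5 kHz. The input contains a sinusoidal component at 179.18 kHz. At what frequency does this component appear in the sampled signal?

26.32 kHz

179.18 kHz mod fs = 42.18 kHz.
42.18 kHz > fs/2 = 34.25 kHz, folds to fs − 42.18 kHz = 26.32 kHz.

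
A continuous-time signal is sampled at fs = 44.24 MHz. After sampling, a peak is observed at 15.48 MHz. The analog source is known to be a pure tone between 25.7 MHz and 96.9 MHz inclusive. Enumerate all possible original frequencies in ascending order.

28.76 MHz, 59.72 MHz, 73 MHz

Frequencies that alias to 15.48 MHz are k·fs ± 15.48 MHz for integer k ≥ 0.
k=0: 15.48 MHz.
k=1: 28.76 MHz, 59.72 MHz.
k=2: 73 MHz, 103.96 MHz.
k=3: 117.24 MHz, 148.2 MHz.
Within [25.7 MHz, 96.9 MHz]: 28.76 MHz, 59.72 MHz, 73 MHz.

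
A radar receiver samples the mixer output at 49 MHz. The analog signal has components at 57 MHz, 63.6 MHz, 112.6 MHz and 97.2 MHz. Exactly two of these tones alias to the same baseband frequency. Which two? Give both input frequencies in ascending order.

fs/2 = 24.5 MHz.
57 MHz mod fs = 8 MHz.
8 MHz ≤ fs/2 = 24.5 MHz, appears at 8 MHz.
63.6 MHz mod fs = 14.6 MHz.
14.6 MHz ≤ fs/2 = 24.5 MHz, appears at 14.6 MHz.
112.6 MHz mod fs = 14.6 MHz.
14.6 MHz ≤ fs/2 = 24.5 MHz, appears at 14.6 MHz.
97.2 MHz mod fs = 48.2 MHz.
48.2 MHz > fs/2 = 24.5 MHz, folds to fs − 48.2 MHz = 0.8 MHz.
63.6 MHz and 112.6 MHz both map to 14.6 MHz.

63.6 MHz, 112.6 MHz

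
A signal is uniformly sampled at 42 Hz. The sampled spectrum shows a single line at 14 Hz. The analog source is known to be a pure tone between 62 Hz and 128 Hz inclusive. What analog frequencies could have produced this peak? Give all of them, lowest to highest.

70 Hz, 98 Hz, 112 Hz

Frequencies that alias to 14 Hz are k·fs ± 14 Hz for integer k ≥ 0.
k=0: 14 Hz.
k=1: 28 Hz, 56 Hz.
k=2: 70 Hz, 98 Hz.
k=3: 112 Hz, 140 Hz.
k=4: 154 Hz, 182 Hz.
Within [62 Hz, 128 Hz]: 70 Hz, 98 Hz, 112 Hz.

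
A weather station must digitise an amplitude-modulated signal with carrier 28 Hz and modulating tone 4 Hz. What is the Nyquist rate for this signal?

AM sidebands sit at fc ± fm = 24 Hz and 32 Hz.
Highest-frequency component: 32 Hz.
Nyquist rate = 2 × 32 Hz = 64 Hz.

64 Hz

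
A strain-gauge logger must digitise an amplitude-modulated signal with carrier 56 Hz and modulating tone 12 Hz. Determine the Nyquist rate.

136 Hz

AM sidebands sit at fc ± fm = 44 Hz and 68 Hz.
Highest-frequency component: 68 Hz.
Nyquist rate = 2 × 68 Hz = 136 Hz.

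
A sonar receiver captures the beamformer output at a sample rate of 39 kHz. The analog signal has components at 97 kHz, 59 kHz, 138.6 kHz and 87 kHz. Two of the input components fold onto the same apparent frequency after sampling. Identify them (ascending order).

59 kHz, 97 kHz

fs/2 = 19.5 kHz.
97 kHz mod fs = 19 kHz.
19 kHz ≤ fs/2 = 19.5 kHz, appears at 19 kHz.
59 kHz mod fs = 20 kHz.
20 kHz > fs/2 = 19.5 kHz, folds to fs − 20 kHz = 19 kHz.
138.6 kHz mod fs = 21.6 kHz.
21.6 kHz > fs/2 = 19.5 kHz, folds to fs − 21.6 kHz = 17.4 kHz.
87 kHz mod fs = 9 kHz.
9 kHz ≤ fs/2 = 19.5 kHz, appears at 9 kHz.
59 kHz and 97 kHz both map to 19 kHz.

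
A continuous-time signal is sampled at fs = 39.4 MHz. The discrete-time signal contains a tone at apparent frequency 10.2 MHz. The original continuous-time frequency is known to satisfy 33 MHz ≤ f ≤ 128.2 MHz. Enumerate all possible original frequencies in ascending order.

Frequencies that alias to 10.2 MHz are k·fs ± 10.2 MHz for integer k ≥ 0.
k=0: 10.2 MHz.
k=1: 29.2 MHz, 49.6 MHz.
k=2: 68.6 MHz, 89 MHz.
k=3: 108 MHz, 128.4 MHz.
k=4: 147.4 MHz, 167.8 MHz.
Within [33 MHz, 128.2 MHz]: 49.6 MHz, 68.6 MHz, 89 MHz, 108 MHz.

49.6 MHz, 68.6 MHz, 89 MHz, 108 MHz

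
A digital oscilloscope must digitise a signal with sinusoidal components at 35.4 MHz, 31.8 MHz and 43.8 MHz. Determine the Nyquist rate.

Highest-frequency component: 43.8 MHz.
Nyquist rate = 2 × 43.8 MHz = 87.6 MHz.

87.6 MHz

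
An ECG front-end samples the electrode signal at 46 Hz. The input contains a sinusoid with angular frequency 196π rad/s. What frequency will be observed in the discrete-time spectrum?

ω = 196π rad/s → f = ω/(2π) = 98 Hz.
98 Hz mod fs = 6 Hz.
6 Hz ≤ fs/2 = 23 Hz, appears at 6 Hz.

6 Hz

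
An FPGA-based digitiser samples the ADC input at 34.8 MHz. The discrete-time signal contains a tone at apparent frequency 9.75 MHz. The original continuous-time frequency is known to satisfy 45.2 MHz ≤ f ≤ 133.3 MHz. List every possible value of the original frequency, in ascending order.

59.85 MHz, 79.35 MHz, 94.65 MHz, 114.15 MHz, 129.45 MHz

Frequencies that alias to 9.75 MHz are k·fs ± 9.75 MHz for integer k ≥ 0.
k=0: 9.75 MHz.
k=1: 25.05 MHz, 44.55 MHz.
k=2: 59.85 MHz, 79.35 MHz.
k=3: 94.65 MHz, 114.15 MHz.
k=4: 129.45 MHz, 148.95 MHz.
k=5: 164.25 MHz, 183.75 MHz.
Within [45.2 MHz, 133.3 MHz]: 59.85 MHz, 79.35 MHz, 94.65 MHz, 114.15 MHz, 129.45 MHz.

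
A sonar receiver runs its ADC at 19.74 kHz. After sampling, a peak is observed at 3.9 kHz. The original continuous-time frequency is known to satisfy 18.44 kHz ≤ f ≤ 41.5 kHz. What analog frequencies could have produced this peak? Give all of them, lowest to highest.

23.64 kHz, 35.58 kHz

Frequencies that alias to 3.9 kHz are k·fs ± 3.9 kHz for integer k ≥ 0.
k=0: 3.9 kHz.
k=1: 15.84 kHz, 23.64 kHz.
k=2: 35.58 kHz, 43.38 kHz.
k=3: 55.32 kHz, 63.12 kHz.
Within [18.44 kHz, 41.5 kHz]: 23.64 kHz, 35.58 kHz.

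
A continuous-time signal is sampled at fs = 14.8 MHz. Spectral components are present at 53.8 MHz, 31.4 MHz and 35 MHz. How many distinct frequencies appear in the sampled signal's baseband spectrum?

fs/2 = 7.4 MHz.
53.8 MHz mod fs = 9.4 MHz.
9.4 MHz > fs/2 = 7.4 MHz, folds to fs − 9.4 MHz = 5.4 MHz.
31.4 MHz mod fs = 1.8 MHz.
1.8 MHz ≤ fs/2 = 7.4 MHz, appears at 1.8 MHz.
35 MHz mod fs = 5.4 MHz.
5.4 MHz ≤ fs/2 = 7.4 MHz, appears at 5.4 MHz.
Distinct values: {1.8 MHz, 5.4 MHz} → 2.

2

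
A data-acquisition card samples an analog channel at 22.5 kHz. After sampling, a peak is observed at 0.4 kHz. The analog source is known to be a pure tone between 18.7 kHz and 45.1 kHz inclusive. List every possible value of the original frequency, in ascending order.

22.1 kHz, 22.9 kHz, 44.6 kHz

Frequencies that alias to 0.4 kHz are k·fs ± 0.4 kHz for integer k ≥ 0.
k=0: 0.4 kHz.
k=1: 22.1 kHz, 22.9 kHz.
k=2: 44.6 kHz, 45.4 kHz.
k=3: 67.1 kHz, 67.9 kHz.
Within [18.7 kHz, 45.1 kHz]: 22.1 kHz, 22.9 kHz, 44.6 kHz.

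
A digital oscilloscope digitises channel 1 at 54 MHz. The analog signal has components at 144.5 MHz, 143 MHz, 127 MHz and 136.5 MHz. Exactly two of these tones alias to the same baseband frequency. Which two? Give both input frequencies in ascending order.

fs/2 = 27 MHz.
144.5 MHz mod fs = 36.5 MHz.
36.5 MHz > fs/2 = 27 MHz, folds to fs − 36.5 MHz = 17.5 MHz.
143 MHz mod fs = 35 MHz.
35 MHz > fs/2 = 27 MHz, folds to fs − 35 MHz = 19 MHz.
127 MHz mod fs = 19 MHz.
19 MHz ≤ fs/2 = 27 MHz, appears at 19 MHz.
136.5 MHz mod fs = 28.5 MHz.
28.5 MHz > fs/2 = 27 MHz, folds to fs − 28.5 MHz = 25.5 MHz.
127 MHz and 143 MHz both map to 19 MHz.

127 MHz, 143 MHz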